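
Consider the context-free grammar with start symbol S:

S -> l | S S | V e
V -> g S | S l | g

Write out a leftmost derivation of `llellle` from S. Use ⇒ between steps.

S⇒SS⇒VeS⇒SleS⇒lleS⇒lleVe⇒lleSle⇒lleSSle⇒llelSle⇒llellle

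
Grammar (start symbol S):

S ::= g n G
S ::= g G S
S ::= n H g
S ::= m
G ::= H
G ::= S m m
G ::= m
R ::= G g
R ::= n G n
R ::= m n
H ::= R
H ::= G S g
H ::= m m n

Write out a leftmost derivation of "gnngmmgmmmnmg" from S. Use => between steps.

S => gnG => gnH => gnGSg => gnHSg => gnRSg => gnnGnSg => gnnSmmnSg => gnngGSmmnSg => gnngHSmmnSg => gnngGSgSmmnSg => gnngmSgSmmnSg => gnngmmgSmmnSg => gnngmmgmmmnSg => gnngmmgmmmnmg

S => gnG   [S ::= g n G]
gnG => gnH   [G ::= H]
gnH => gnGSg   [H ::= G S g]
gnGSg => gnHSg   [G ::= H]
gnHSg => gnRSg   [H ::= R]
gnRSg => gnnGnSg   [R ::= n G n]
gnnGnSg => gnnSmmnSg   [G ::= S m m]
gnnSmmnSg => gnngGSmmnSg   [S ::= g G S]
gnngGSmmnSg => gnngHSmmnSg   [G ::= H]
gnngHSmmnSg => gnngGSgSmmnSg   [H ::= G S g]
gnngGSgSmmnSg => gnngmSgSmmnSg   [G ::= m]
gnngmSgSmmnSg => gnngmmgSmmnSg   [S ::= m]
gnngmmgSmmnSg => gnngmmgmmmnSg   [S ::= m]
gnngmmgmmmnSg => gnngmmgmmmnmg   [S ::= m]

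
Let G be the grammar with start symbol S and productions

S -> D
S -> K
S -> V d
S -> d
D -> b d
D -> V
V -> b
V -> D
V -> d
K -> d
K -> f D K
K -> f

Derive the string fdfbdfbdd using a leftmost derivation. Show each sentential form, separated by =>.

S => K => fDK => fVK => fdK => fdfDK => fdfbdK => fdfbdfDK => fdfbdfbdK => fdfbdfbdd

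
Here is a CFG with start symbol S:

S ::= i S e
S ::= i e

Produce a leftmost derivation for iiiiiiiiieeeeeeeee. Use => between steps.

S => iSe   [S ::= i S e]
iSe => iiSee   [S ::= i S e]
iiSee => iiiSeee   [S ::= i S e]
iiiSeee => iiiiSeeee   [S ::= i S e]
iiiiSeeee => iiiiiSeeeee   [S ::= i S e]
iiiiiSeeeee => iiiiiiSeeeeee   [S ::= i S e]
iiiiiiSeeeeee => iiiiiiiSeeeeeee   [S ::= i S e]
iiiiiiiSeeeeeee => iiiiiiiiSeeeeeeee   [S ::= i S e]
iiiiiiiiSeeeeeeee => iiiiiiiiieeeeeeeee   [S ::= i e]

S => iSe => iiSee => iiiSeee => iiiiSeeee => iiiiiSeeeee => iiiiiiSeeeeee => iiiiiiiSeeeeeee => iiiiiiiiSeeeeeeee => iiiiiiiiieeeeeeeee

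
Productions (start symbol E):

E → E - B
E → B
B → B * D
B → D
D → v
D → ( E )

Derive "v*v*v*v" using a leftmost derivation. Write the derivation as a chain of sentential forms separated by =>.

E=>B=>B*D=>B*D*D=>B*D*D*D=>D*D*D*D=>v*D*D*D=>v*v*D*D=>v*v*v*D=>v*v*v*v

E => B   [E → B]
B => B*D   [B → B * D]
B*D => B*D*D   [B → B * D]
B*D*D => B*D*D*D   [B → B * D]
B*D*D*D => D*D*D*D   [B → D]
D*D*D*D => v*D*D*D   [D → v]
v*D*D*D => v*v*D*D   [D → v]
v*v*D*D => v*v*v*D   [D → v]
v*v*v*D => v*v*v*v   [D → v]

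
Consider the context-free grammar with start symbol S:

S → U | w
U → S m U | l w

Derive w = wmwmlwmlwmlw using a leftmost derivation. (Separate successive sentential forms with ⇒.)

S ⇒ U ⇒ SmU ⇒ UmU ⇒ SmUmU ⇒ wmUmU ⇒ wmSmUmU ⇒ wmUmUmU ⇒ wmSmUmUmU ⇒ wmwmUmUmU ⇒ wmwmlwmUmU ⇒ wmwmlwmlwmU ⇒ wmwmlwmlwmlw

S ⇒ U   [S → U]
U ⇒ SmU   [U → S m U]
SmU ⇒ UmU   [S → U]
UmU ⇒ SmUmU   [U → S m U]
SmUmU ⇒ wmUmU   [S → w]
wmUmU ⇒ wmSmUmU   [U → S m U]
wmSmUmU ⇒ wmUmUmU   [S → U]
wmUmUmU ⇒ wmSmUmUmU   [U → S m U]
wmSmUmUmU ⇒ wmwmUmUmU   [S → w]
wmwmUmUmU ⇒ wmwmlwmUmU   [U → l w]
wmwmlwmUmU ⇒ wmwmlwmlwmU   [U → l w]
wmwmlwmlwmU ⇒ wmwmlwmlwmlw   [U → l w]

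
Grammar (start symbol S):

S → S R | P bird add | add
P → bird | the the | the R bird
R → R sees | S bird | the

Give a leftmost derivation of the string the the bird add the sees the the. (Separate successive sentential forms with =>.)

S => S R => S R R => S R R R => P bird add R R R => the the bird add R R R => the the bird add R sees R R => the the bird add the sees R R => the the bird add the sees the R => the the bird add the sees the the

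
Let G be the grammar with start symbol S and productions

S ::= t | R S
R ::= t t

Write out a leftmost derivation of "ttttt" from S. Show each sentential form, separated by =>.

S=>RS=>ttS=>ttRS=>ttttS=>ttttt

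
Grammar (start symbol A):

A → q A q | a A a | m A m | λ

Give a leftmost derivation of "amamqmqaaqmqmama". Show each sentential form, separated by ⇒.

A ⇒ aAa ⇒ amAma ⇒ amaAama ⇒ amamAmama ⇒ amamqAqmama ⇒ amamqmAmqmama ⇒ amamqmqAqmqmama ⇒ amamqmqaAaqmqmama ⇒ amamqmqaaqmqmama

A ⇒ aAa   [A → a A a]
aAa ⇒ amAma   [A → m A m]
amAma ⇒ amaAama   [A → a A a]
amaAama ⇒ amamAmama   [A → m A m]
amamAmama ⇒ amamqAqmama   [A → q A q]
amamqAqmama ⇒ amamqmAmqmama   [A → m A m]
amamqmAmqmama ⇒ amamqmqAqmqmama   [A → q A q]
amamqmqAqmqmama ⇒ amamqmqaAaqmqmama   [A → a A a]
amamqmqaAaqmqmama ⇒ amamqmqaaqmqmama   [A → λ]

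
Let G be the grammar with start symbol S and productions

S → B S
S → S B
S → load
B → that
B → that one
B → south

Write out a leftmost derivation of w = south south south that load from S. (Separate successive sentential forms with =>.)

S => B S   [S → B S]
B S => south S   [B → south]
south S => south B S   [S → B S]
south B S => south south S   [B → south]
south south S => south south B S   [S → B S]
south south B S => south south south S   [B → south]
south south south S => south south south B S   [S → B S]
south south south B S => south south south that S   [B → that]
south south south that S => south south south that load   [S → load]

S => B S => south S => south B S => south south S => south south B S => south south south S => south south south B S => south south south that S => south south south that load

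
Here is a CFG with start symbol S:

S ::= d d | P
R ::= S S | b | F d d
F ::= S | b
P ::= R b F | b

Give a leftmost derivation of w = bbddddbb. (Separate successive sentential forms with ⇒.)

S ⇒ P   [S ::= P]
P ⇒ RbF   [P ::= R b F]
RbF ⇒ bbF   [R ::= b]
bbF ⇒ bbS   [F ::= S]
bbS ⇒ bbP   [S ::= P]
bbP ⇒ bbRbF   [P ::= R b F]
bbRbF ⇒ bbFddbF   [R ::= F d d]
bbFddbF ⇒ bbSddbF   [F ::= S]
bbSddbF ⇒ bbddddbF   [S ::= d d]
bbddddbF ⇒ bbddddbb   [F ::= b]

S ⇒ P ⇒ RbF ⇒ bbF ⇒ bbS ⇒ bbP ⇒ bbRbF ⇒ bbFddbF ⇒ bbSddbF ⇒ bbddddbF ⇒ bbddddbb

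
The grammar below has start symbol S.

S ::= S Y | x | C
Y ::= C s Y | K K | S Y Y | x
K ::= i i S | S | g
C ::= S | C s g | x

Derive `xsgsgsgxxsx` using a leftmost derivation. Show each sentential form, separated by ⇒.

S ⇒ SY ⇒ SYY ⇒ CYY ⇒ CsgYY ⇒ CsgsgYY ⇒ CsgsgsgYY ⇒ SsgsgsgYY ⇒ xsgsgsgYY ⇒ xsgsgsgxY ⇒ xsgsgsgxCsY ⇒ xsgsgsgxxsY ⇒ xsgsgsgxxsx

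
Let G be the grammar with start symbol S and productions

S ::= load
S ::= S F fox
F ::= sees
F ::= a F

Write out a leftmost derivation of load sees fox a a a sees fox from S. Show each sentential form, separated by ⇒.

S ⇒ S F fox   [S ::= S F fox]
S F fox ⇒ S F fox F fox   [S ::= S F fox]
S F fox F fox ⇒ load F fox F fox   [S ::= load]
load F fox F fox ⇒ load sees fox F fox   [F ::= sees]
load sees fox F fox ⇒ load sees fox a F fox   [F ::= a F]
load sees fox a F fox ⇒ load sees fox a a F fox   [F ::= a F]
load sees fox a a F fox ⇒ load sees fox a a a F fox   [F ::= a F]
load sees fox a a a F fox ⇒ load sees fox a a a sees fox   [F ::= sees]

S ⇒ S F fox ⇒ S F fox F fox ⇒ load F fox F fox ⇒ load sees fox F fox ⇒ load sees fox a F fox ⇒ load sees fox a a F fox ⇒ load sees fox a a a F fox ⇒ load sees fox a a a sees fox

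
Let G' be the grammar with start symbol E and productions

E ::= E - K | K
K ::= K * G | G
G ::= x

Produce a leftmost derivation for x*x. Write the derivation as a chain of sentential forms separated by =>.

E => K   [E ::= K]
K => K*G   [K ::= K * G]
K*G => G*G   [K ::= G]
G*G => x*G   [G ::= x]
x*G => x*x   [G ::= x]

E => K => K*G => G*G => x*G => x*x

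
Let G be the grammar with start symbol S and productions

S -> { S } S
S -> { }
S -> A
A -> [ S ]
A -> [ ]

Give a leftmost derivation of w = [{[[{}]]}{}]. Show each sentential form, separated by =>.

S => A   [S -> A]
A => [S]   [A -> [ S ]]
[S] => [{S}S]   [S -> { S } S]
[{S}S] => [{A}S]   [S -> A]
[{A}S] => [{[S]}S]   [A -> [ S ]]
[{[S]}S] => [{[A]}S]   [S -> A]
[{[A]}S] => [{[[S]]}S]   [A -> [ S ]]
[{[[S]]}S] => [{[[{}]]}S]   [S -> { }]
[{[[{}]]}S] => [{[[{}]]}{}]   [S -> { }]

S=>A=>[S]=>[{S}S]=>[{A}S]=>[{[S]}S]=>[{[A]}S]=>[{[[S]]}S]=>[{[[{}]]}S]=>[{[[{}]]}{}]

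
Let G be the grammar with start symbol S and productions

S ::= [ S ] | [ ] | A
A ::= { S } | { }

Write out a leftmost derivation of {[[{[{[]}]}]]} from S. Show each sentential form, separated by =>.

S=>A=>{S}=>{[S]}=>{[[S]]}=>{[[A]]}=>{[[{S}]]}=>{[[{[S]}]]}=>{[[{[A]}]]}=>{[[{[{S}]}]]}=>{[[{[{[]}]}]]}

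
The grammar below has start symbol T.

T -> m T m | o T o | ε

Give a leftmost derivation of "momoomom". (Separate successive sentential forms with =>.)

T => mTm   [T -> m T m]
mTm => moTom   [T -> o T o]
moTom => momTmom   [T -> m T m]
momTmom => momoTomom   [T -> o T o]
momoTomom => momoomom   [T -> ε]

T => mTm => moTom => momTmom => momoTomom => momoomom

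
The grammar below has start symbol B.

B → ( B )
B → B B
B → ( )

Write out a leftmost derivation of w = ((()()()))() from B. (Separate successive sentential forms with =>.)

B => BB => (B)B => ((B))B => ((BB))B => ((BBB))B => ((()BB))B => ((()()B))B => ((()()()))B => ((()()()))()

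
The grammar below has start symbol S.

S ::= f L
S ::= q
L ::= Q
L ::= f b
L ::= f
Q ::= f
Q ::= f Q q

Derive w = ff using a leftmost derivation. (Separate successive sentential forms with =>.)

S => fL   [S ::= f L]
fL => fQ   [L ::= Q]
fQ => ff   [Q ::= f]

S=>fL=>fQ=>ff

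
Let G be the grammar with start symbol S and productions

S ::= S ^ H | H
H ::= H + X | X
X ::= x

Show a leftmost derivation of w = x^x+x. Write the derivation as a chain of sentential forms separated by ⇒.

S⇒S^H⇒H^H⇒X^H⇒x^H⇒x^H+X⇒x^X+X⇒x^x+X⇒x^x+x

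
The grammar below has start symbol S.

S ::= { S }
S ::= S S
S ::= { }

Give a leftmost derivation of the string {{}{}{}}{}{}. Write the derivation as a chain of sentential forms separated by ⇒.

S ⇒ SS   [S ::= S S]
SS ⇒ SSS   [S ::= S S]
SSS ⇒ {S}SS   [S ::= { S }]
{S}SS ⇒ {SS}SS   [S ::= S S]
{SS}SS ⇒ {SSS}SS   [S ::= S S]
{SSS}SS ⇒ {{}SS}SS   [S ::= { }]
{{}SS}SS ⇒ {{}{}S}SS   [S ::= { }]
{{}{}S}SS ⇒ {{}{}{}}SS   [S ::= { }]
{{}{}{}}SS ⇒ {{}{}{}}{}S   [S ::= { }]
{{}{}{}}{}S ⇒ {{}{}{}}{}{}   [S ::= { }]

S ⇒ SS ⇒ SSS ⇒ {S}SS ⇒ {SS}SS ⇒ {SSS}SS ⇒ {{}SS}SS ⇒ {{}{}S}SS ⇒ {{}{}{}}SS ⇒ {{}{}{}}{}S ⇒ {{}{}{}}{}{}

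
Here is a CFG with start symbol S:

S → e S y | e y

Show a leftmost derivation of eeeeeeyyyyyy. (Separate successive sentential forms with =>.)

S => eSy => eeSyy => eeeSyyy => eeeeSyyyy => eeeeeSyyyyy => eeeeeeyyyyyy

S => eSy   [S → e S y]
eSy => eeSyy   [S → e S y]
eeSyy => eeeSyyy   [S → e S y]
eeeSyyy => eeeeSyyyy   [S → e S y]
eeeeSyyyy => eeeeeSyyyyy   [S → e S y]
eeeeeSyyyyy => eeeeeeyyyyyy   [S → e y]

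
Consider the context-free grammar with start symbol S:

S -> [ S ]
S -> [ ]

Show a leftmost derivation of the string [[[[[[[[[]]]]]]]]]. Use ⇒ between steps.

S ⇒ [S]   [S -> [ S ]]
[S] ⇒ [[S]]   [S -> [ S ]]
[[S]] ⇒ [[[S]]]   [S -> [ S ]]
[[[S]]] ⇒ [[[[S]]]]   [S -> [ S ]]
[[[[S]]]] ⇒ [[[[[S]]]]]   [S -> [ S ]]
[[[[[S]]]]] ⇒ [[[[[[S]]]]]]   [S -> [ S ]]
[[[[[[S]]]]]] ⇒ [[[[[[[S]]]]]]]   [S -> [ S ]]
[[[[[[[S]]]]]]] ⇒ [[[[[[[[S]]]]]]]]   [S -> [ S ]]
[[[[[[[[S]]]]]]]] ⇒ [[[[[[[[[]]]]]]]]]   [S -> [ ]]

S ⇒ [S] ⇒ [[S]] ⇒ [[[S]]] ⇒ [[[[S]]]] ⇒ [[[[[S]]]]] ⇒ [[[[[[S]]]]]] ⇒ [[[[[[[S]]]]]]] ⇒ [[[[[[[[S]]]]]]]] ⇒ [[[[[[[[[]]]]]]]]]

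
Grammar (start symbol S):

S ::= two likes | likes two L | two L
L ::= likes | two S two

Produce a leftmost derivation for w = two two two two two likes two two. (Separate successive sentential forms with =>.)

S => two L   [S ::= two L]
two L => two two S two   [L ::= two S two]
two two S two => two two two L two   [S ::= two L]
two two two L two => two two two two S two two   [L ::= two S two]
two two two two S two two => two two two two two likes two two   [S ::= two likes]

S => two L => two two S two => two two two L two => two two two two S two two => two two two two two likes two two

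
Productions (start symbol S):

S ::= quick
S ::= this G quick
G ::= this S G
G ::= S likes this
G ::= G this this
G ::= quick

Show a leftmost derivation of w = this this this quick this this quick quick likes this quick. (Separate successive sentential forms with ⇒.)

S ⇒ this G quick   [S ::= this G quick]
this G quick ⇒ this this S G quick   [G ::= this S G]
this this S G quick ⇒ this this this G quick G quick   [S ::= this G quick]
this this this G quick G quick ⇒ this this this G this this quick G quick   [G ::= G this this]
this this this G this this quick G quick ⇒ this this this quick this this quick G quick   [G ::= quick]
this this this quick this this quick G quick ⇒ this this this quick this this quick S likes this quick   [G ::= S likes this]
this this this quick this this quick S likes this quick ⇒ this this this quick this this quick quick likes this quick   [S ::= quick]

S ⇒ this G quick ⇒ this this S G quick ⇒ this this this G quick G quick ⇒ this this this G this this quick G quick ⇒ this this this quick this this quick G quick ⇒ this this this quick this this quick S likes this quick ⇒ this this this quick this this quick quick likes this quick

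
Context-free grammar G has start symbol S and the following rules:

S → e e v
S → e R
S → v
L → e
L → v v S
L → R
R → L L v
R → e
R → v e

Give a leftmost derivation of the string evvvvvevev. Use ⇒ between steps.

S ⇒ eR ⇒ eLLv ⇒ evvSLv ⇒ evvvLv ⇒ evvvvvSv ⇒ evvvvveRv ⇒ evvvvvevev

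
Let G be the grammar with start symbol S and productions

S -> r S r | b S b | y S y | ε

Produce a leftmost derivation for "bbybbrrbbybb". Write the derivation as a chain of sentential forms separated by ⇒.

S ⇒ bSb ⇒ bbSbb ⇒ bbySybb ⇒ bbybSbybb ⇒ bbybbSbbybb ⇒ bbybbrSrbbybb ⇒ bbybbrrbbybb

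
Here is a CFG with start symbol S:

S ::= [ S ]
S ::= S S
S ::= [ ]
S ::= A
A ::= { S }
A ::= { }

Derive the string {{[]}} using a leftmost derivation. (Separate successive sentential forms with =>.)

S => A => {S} => {A} => {{S}} => {{[]}}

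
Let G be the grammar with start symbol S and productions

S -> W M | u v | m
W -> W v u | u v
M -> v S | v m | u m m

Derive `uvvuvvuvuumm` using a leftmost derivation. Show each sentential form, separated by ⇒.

S ⇒ WM ⇒ uvM ⇒ uvvS ⇒ uvvWM ⇒ uvvWvuM ⇒ uvvWvuvuM ⇒ uvvuvvuvuM ⇒ uvvuvvuvuumm

S ⇒ WM   [S -> W M]
WM ⇒ uvM   [W -> u v]
uvM ⇒ uvvS   [M -> v S]
uvvS ⇒ uvvWM   [S -> W M]
uvvWM ⇒ uvvWvuM   [W -> W v u]
uvvWvuM ⇒ uvvWvuvuM   [W -> W v u]
uvvWvuvuM ⇒ uvvuvvuvuM   [W -> u v]
uvvuvvuvuM ⇒ uvvuvvuvuumm   [M -> u m m]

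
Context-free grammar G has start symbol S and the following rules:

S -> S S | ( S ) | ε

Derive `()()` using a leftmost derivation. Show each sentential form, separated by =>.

S=>SS=>(S)S=>()S=>()(S)=>()()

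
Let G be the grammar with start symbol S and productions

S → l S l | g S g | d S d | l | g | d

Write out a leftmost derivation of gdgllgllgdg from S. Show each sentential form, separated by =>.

S => gSg   [S → g S g]
gSg => gdSdg   [S → d S d]
gdSdg => gdgSgdg   [S → g S g]
gdgSgdg => gdglSlgdg   [S → l S l]
gdglSlgdg => gdgllSllgdg   [S → l S l]
gdgllSllgdg => gdgllgllgdg   [S → g]

S => gSg => gdSdg => gdgSgdg => gdglSlgdg => gdgllSllgdg => gdgllgllgdg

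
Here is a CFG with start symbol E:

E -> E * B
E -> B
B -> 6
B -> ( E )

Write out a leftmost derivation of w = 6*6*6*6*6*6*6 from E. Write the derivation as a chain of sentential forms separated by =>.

E=>E*B=>E*B*B=>E*B*B*B=>E*B*B*B*B=>E*B*B*B*B*B=>E*B*B*B*B*B*B=>B*B*B*B*B*B*B=>6*B*B*B*B*B*B=>6*6*B*B*B*B*B=>6*6*6*B*B*B*B=>6*6*6*6*B*B*B=>6*6*6*6*6*B*B=>6*6*6*6*6*6*B=>6*6*6*6*6*6*6

E => E*B   [E -> E * B]
E*B => E*B*B   [E -> E * B]
E*B*B => E*B*B*B   [E -> E * B]
E*B*B*B => E*B*B*B*B   [E -> E * B]
E*B*B*B*B => E*B*B*B*B*B   [E -> E * B]
E*B*B*B*B*B => E*B*B*B*B*B*B   [E -> E * B]
E*B*B*B*B*B*B => B*B*B*B*B*B*B   [E -> B]
B*B*B*B*B*B*B => 6*B*B*B*B*B*B   [B -> 6]
6*B*B*B*B*B*B => 6*6*B*B*B*B*B   [B -> 6]
6*6*B*B*B*B*B => 6*6*6*B*B*B*B   [B -> 6]
6*6*6*B*B*B*B => 6*6*6*6*B*B*B   [B -> 6]
6*6*6*6*B*B*B => 6*6*6*6*6*B*B   [B -> 6]
6*6*6*6*6*B*B => 6*6*6*6*6*6*B   [B -> 6]
6*6*6*6*6*6*B => 6*6*6*6*6*6*6   [B -> 6]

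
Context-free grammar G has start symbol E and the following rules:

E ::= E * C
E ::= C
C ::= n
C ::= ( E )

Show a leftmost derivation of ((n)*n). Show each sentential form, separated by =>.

E=>C=>(E)=>(E*C)=>(C*C)=>((E)*C)=>((C)*C)=>((n)*C)=>((n)*n)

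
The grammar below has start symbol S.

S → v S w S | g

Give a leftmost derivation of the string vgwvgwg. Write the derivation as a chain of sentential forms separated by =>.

S => vSwS => vgwS => vgwvSwS => vgwvgwS => vgwvgwg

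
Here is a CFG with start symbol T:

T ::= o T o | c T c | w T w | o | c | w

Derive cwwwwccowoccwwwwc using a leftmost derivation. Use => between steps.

T=>cTc=>cwTwc=>cwwTwwc=>cwwwTwwwc=>cwwwwTwwwwc=>cwwwwcTcwwwwc=>cwwwwccTccwwwwc=>cwwwwccoToccwwwwc=>cwwwwccowoccwwwwc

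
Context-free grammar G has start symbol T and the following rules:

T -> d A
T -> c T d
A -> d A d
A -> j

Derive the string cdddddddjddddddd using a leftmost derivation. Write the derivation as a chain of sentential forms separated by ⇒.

T ⇒ cTd ⇒ cdAd ⇒ cddAdd ⇒ cdddAddd ⇒ cddddAdddd ⇒ cdddddAddddd ⇒ cddddddAdddddd ⇒ cdddddddAddddddd ⇒ cdddddddjddddddd

T ⇒ cTd   [T -> c T d]
cTd ⇒ cdAd   [T -> d A]
cdAd ⇒ cddAdd   [A -> d A d]
cddAdd ⇒ cdddAddd   [A -> d A d]
cdddAddd ⇒ cddddAdddd   [A -> d A d]
cddddAdddd ⇒ cdddddAddddd   [A -> d A d]
cdddddAddddd ⇒ cddddddAdddddd   [A -> d A d]
cddddddAdddddd ⇒ cdddddddAddddddd   [A -> d A d]
cdddddddAddddddd ⇒ cdddddddjddddddd   [A -> j]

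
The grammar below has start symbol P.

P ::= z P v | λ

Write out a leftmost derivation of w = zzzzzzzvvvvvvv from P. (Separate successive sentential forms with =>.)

P => zPv => zzPvv => zzzPvvv => zzzzPvvvv => zzzzzPvvvvv => zzzzzzPvvvvvv => zzzzzzzPvvvvvvv => zzzzzzzvvvvvvv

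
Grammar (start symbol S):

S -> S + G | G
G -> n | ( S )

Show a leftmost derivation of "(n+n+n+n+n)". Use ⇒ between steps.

S ⇒ G ⇒ (S) ⇒ (S+G) ⇒ (S+G+G) ⇒ (S+G+G+G) ⇒ (S+G+G+G+G) ⇒ (G+G+G+G+G) ⇒ (n+G+G+G+G) ⇒ (n+n+G+G+G) ⇒ (n+n+n+G+G) ⇒ (n+n+n+n+G) ⇒ (n+n+n+n+n)

S ⇒ G   [S -> G]
G ⇒ (S)   [G -> ( S )]
(S) ⇒ (S+G)   [S -> S + G]
(S+G) ⇒ (S+G+G)   [S -> S + G]
(S+G+G) ⇒ (S+G+G+G)   [S -> S + G]
(S+G+G+G) ⇒ (S+G+G+G+G)   [S -> S + G]
(S+G+G+G+G) ⇒ (G+G+G+G+G)   [S -> G]
(G+G+G+G+G) ⇒ (n+G+G+G+G)   [G -> n]
(n+G+G+G+G) ⇒ (n+n+G+G+G)   [G -> n]
(n+n+G+G+G) ⇒ (n+n+n+G+G)   [G -> n]
(n+n+n+G+G) ⇒ (n+n+n+n+G)   [G -> n]
(n+n+n+n+G) ⇒ (n+n+n+n+n)   [G -> n]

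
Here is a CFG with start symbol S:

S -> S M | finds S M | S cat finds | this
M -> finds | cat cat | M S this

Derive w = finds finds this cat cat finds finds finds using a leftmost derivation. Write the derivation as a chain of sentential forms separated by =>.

S => S M => finds S M M => finds S M M M => finds finds S M M M M => finds finds this M M M M => finds finds this cat cat M M M => finds finds this cat cat finds M M => finds finds this cat cat finds finds M => finds finds this cat cat finds finds finds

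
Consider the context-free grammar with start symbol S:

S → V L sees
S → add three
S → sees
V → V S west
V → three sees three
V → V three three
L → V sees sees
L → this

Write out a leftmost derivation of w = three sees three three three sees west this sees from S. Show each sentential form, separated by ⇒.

S ⇒ V L sees ⇒ V S west L sees ⇒ V three three S west L sees ⇒ three sees three three three S west L sees ⇒ three sees three three three sees west L sees ⇒ three sees three three three sees west this sees

S ⇒ V L sees   [S → V L sees]
V L sees ⇒ V S west L sees   [V → V S west]
V S west L sees ⇒ V three three S west L sees   [V → V three three]
V three three S west L sees ⇒ three sees three three three S west L sees   [V → three sees three]
three sees three three three S west L sees ⇒ three sees three three three sees west L sees   [S → sees]
three sees three three three sees west L sees ⇒ three sees three three three sees west this sees   [L → this]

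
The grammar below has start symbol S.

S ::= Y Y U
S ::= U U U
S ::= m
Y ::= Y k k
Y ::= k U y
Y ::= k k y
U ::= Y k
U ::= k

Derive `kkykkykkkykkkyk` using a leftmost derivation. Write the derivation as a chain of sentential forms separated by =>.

S => YYU => kUyYU => kkyYU => kkykkyU => kkykkyYk => kkykkykUyk => kkykkykYkyk => kkykkykYkkkyk => kkykkykkkykkkyk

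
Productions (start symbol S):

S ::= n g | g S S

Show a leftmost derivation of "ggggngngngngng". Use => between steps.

S => gSS   [S ::= g S S]
gSS => ggSSS   [S ::= g S S]
ggSSS => gggSSSS   [S ::= g S S]
gggSSSS => ggggSSSSS   [S ::= g S S]
ggggSSSSS => ggggngSSSS   [S ::= n g]
ggggngSSSS => ggggngngSSS   [S ::= n g]
ggggngngSSS => ggggngngngSS   [S ::= n g]
ggggngngngSS => ggggngngngngS   [S ::= n g]
ggggngngngngS => ggggngngngngng   [S ::= n g]

S=>gSS=>ggSSS=>gggSSSS=>ggggSSSSS=>ggggngSSSS=>ggggngngSSS=>ggggngngngSS=>ggggngngngngS=>ggggngngngngng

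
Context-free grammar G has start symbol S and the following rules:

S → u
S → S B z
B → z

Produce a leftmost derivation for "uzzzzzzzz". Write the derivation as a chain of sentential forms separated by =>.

S=>SBz=>SBzBz=>SBzBzBz=>SBzBzBzBz=>uBzBzBzBz=>uzzBzBzBz=>uzzzzBzBz=>uzzzzzzBz=>uzzzzzzzz

S => SBz   [S → S B z]
SBz => SBzBz   [S → S B z]
SBzBz => SBzBzBz   [S → S B z]
SBzBzBz => SBzBzBzBz   [S → S B z]
SBzBzBzBz => uBzBzBzBz   [S → u]
uBzBzBzBz => uzzBzBzBz   [B → z]
uzzBzBzBz => uzzzzBzBz   [B → z]
uzzzzBzBz => uzzzzzzBz   [B → z]
uzzzzzzBz => uzzzzzzzz   [B → z]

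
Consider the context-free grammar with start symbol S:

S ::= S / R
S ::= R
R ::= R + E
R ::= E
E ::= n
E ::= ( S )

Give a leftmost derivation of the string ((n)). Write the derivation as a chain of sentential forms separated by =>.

S => R => E => (S) => (R) => (E) => ((S)) => ((R)) => ((E)) => ((n))

S => R   [S ::= R]
R => E   [R ::= E]
E => (S)   [E ::= ( S )]
(S) => (R)   [S ::= R]
(R) => (E)   [R ::= E]
(E) => ((S))   [E ::= ( S )]
((S)) => ((R))   [S ::= R]
((R)) => ((E))   [R ::= E]
((E)) => ((n))   [E ::= n]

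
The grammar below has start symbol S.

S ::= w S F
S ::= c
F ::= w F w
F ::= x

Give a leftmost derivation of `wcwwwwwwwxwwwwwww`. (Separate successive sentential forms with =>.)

S => wSF => wcF => wcwFw => wcwwFww => wcwwwFwww => wcwwwwFwwww => wcwwwwwFwwwww => wcwwwwwwFwwwwww => wcwwwwwwwFwwwwwww => wcwwwwwwwxwwwwwww

S => wSF   [S ::= w S F]
wSF => wcF   [S ::= c]
wcF => wcwFw   [F ::= w F w]
wcwFw => wcwwFww   [F ::= w F w]
wcwwFww => wcwwwFwww   [F ::= w F w]
wcwwwFwww => wcwwwwFwwww   [F ::= w F w]
wcwwwwFwwww => wcwwwwwFwwwww   [F ::= w F w]
wcwwwwwFwwwww => wcwwwwwwFwwwwww   [F ::= w F w]
wcwwwwwwFwwwwww => wcwwwwwwwFwwwwwww   [F ::= w F w]
wcwwwwwwwFwwwwwww => wcwwwwwwwxwwwwwww   [F ::= x]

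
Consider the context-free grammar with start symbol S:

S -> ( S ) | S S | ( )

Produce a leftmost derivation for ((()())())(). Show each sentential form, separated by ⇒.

S ⇒ SS ⇒ (S)S ⇒ (SS)S ⇒ ((S)S)S ⇒ ((SS)S)S ⇒ ((()S)S)S ⇒ ((()())S)S ⇒ ((()())())S ⇒ ((()())())()

S ⇒ SS   [S -> S S]
SS ⇒ (S)S   [S -> ( S )]
(S)S ⇒ (SS)S   [S -> S S]
(SS)S ⇒ ((S)S)S   [S -> ( S )]
((S)S)S ⇒ ((SS)S)S   [S -> S S]
((SS)S)S ⇒ ((()S)S)S   [S -> ( )]
((()S)S)S ⇒ ((()())S)S   [S -> ( )]
((()())S)S ⇒ ((()())())S   [S -> ( )]
((()())())S ⇒ ((()())())()   [S -> ( )]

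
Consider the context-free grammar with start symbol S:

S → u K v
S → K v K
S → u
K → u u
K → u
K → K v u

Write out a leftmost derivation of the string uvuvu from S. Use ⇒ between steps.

S ⇒ KvK   [S → K v K]
KvK ⇒ KvuvK   [K → K v u]
KvuvK ⇒ uvuvK   [K → u]
uvuvK ⇒ uvuvu   [K → u]

S ⇒ KvK ⇒ KvuvK ⇒ uvuvK ⇒ uvuvu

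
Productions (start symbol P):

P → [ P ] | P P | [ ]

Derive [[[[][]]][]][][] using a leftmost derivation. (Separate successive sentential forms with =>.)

P => PP => PPP => [P]PP => [PP]PP => [[P]P]PP => [[[P]]P]PP => [[[PP]]P]PP => [[[[]P]]P]PP => [[[[][]]]P]PP => [[[[][]]][]]PP => [[[[][]]][]][]P => [[[[][]]][]][][]

P => PP   [P → P P]
PP => PPP   [P → P P]
PPP => [P]PP   [P → [ P ]]
[P]PP => [PP]PP   [P → P P]
[PP]PP => [[P]P]PP   [P → [ P ]]
[[P]P]PP => [[[P]]P]PP   [P → [ P ]]
[[[P]]P]PP => [[[PP]]P]PP   [P → P P]
[[[PP]]P]PP => [[[[]P]]P]PP   [P → [ ]]
[[[[]P]]P]PP => [[[[][]]]P]PP   [P → [ ]]
[[[[][]]]P]PP => [[[[][]]][]]PP   [P → [ ]]
[[[[][]]][]]PP => [[[[][]]][]][]P   [P → [ ]]
[[[[][]]][]][]P => [[[[][]]][]][][]   [P → [ ]]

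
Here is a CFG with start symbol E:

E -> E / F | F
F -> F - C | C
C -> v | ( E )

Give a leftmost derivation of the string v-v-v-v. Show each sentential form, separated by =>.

E => F => F-C => F-C-C => F-C-C-C => C-C-C-C => v-C-C-C => v-v-C-C => v-v-v-C => v-v-v-v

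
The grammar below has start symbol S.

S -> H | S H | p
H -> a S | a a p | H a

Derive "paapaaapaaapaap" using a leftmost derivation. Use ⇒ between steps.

S ⇒ SH ⇒ SHH ⇒ SHHH ⇒ pHHH ⇒ pHaHH ⇒ paapaHH ⇒ paapaaSH ⇒ paapaaSHH ⇒ paapaaHHH ⇒ paapaaHaHH ⇒ paapaaaSaHH ⇒ paapaaapaHH ⇒ paapaaapaaapH ⇒ paapaaapaaapaap

S ⇒ SH   [S -> S H]
SH ⇒ SHH   [S -> S H]
SHH ⇒ SHHH   [S -> S H]
SHHH ⇒ pHHH   [S -> p]
pHHH ⇒ pHaHH   [H -> H a]
pHaHH ⇒ paapaHH   [H -> a a p]
paapaHH ⇒ paapaaSH   [H -> a S]
paapaaSH ⇒ paapaaSHH   [S -> S H]
paapaaSHH ⇒ paapaaHHH   [S -> H]
paapaaHHH ⇒ paapaaHaHH   [H -> H a]
paapaaHaHH ⇒ paapaaaSaHH   [H -> a S]
paapaaaSaHH ⇒ paapaaapaHH   [S -> p]
paapaaapaHH ⇒ paapaaapaaapH   [H -> a a p]
paapaaapaaapH ⇒ paapaaapaaapaap   [H -> a a p]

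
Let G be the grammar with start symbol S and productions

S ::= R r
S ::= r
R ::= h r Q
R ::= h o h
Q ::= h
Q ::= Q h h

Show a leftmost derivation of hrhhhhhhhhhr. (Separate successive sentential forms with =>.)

S=>Rr=>hrQr=>hrQhhr=>hrQhhhhr=>hrQhhhhhhr=>hrQhhhhhhhhr=>hrhhhhhhhhhr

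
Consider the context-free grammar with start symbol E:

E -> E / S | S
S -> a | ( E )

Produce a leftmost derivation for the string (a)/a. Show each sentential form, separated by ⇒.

E ⇒ E/S ⇒ S/S ⇒ (E)/S ⇒ (S)/S ⇒ (a)/S ⇒ (a)/a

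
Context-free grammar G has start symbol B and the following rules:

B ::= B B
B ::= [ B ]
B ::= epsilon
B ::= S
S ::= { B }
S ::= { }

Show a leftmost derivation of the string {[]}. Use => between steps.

B=>S=>{B}=>{[B]}=>{[]}

B => S   [B ::= S]
S => {B}   [S ::= { B }]
{B} => {[B]}   [B ::= [ B ]]
{[B]} => {[]}   [B ::= epsilon]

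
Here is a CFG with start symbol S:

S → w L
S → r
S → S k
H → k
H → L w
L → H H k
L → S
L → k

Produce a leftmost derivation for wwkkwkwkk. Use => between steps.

S=>wL=>wS=>wwL=>wwHHk=>wwLwHk=>wwHHkwHk=>wwkHkwHk=>wwkLwkwHk=>wwkkwkwHk=>wwkkwkwkk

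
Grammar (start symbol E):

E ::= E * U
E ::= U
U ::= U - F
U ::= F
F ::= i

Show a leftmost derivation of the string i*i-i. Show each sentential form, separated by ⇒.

E ⇒ E*U ⇒ U*U ⇒ F*U ⇒ i*U ⇒ i*U-F ⇒ i*F-F ⇒ i*i-F ⇒ i*i-i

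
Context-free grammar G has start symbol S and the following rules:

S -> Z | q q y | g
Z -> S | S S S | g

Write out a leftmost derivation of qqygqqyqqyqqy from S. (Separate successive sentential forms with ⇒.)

S ⇒ Z ⇒ SSS ⇒ qqySS ⇒ qqyZS ⇒ qqySSSS ⇒ qqyZSSS ⇒ qqygSSS ⇒ qqygqqySS ⇒ qqygqqyqqyS ⇒ qqygqqyqqyqqy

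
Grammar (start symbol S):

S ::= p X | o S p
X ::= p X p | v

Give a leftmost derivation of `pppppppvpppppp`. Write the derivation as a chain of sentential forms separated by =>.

S=>pX=>ppXp=>pppXpp=>ppppXppp=>pppppXpppp=>ppppppXppppp=>pppppppXpppppp=>pppppppvpppppp

S => pX   [S ::= p X]
pX => ppXp   [X ::= p X p]
ppXp => pppXpp   [X ::= p X p]
pppXpp => ppppXppp   [X ::= p X p]
ppppXppp => pppppXpppp   [X ::= p X p]
pppppXpppp => ppppppXppppp   [X ::= p X p]
ppppppXppppp => pppppppXpppppp   [X ::= p X p]
pppppppXpppppp => pppppppvpppppp   [X ::= v]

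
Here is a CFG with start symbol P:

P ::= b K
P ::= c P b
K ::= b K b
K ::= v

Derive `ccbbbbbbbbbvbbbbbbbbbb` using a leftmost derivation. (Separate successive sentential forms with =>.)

P => cPb   [P ::= c P b]
cPb => ccPbb   [P ::= c P b]
ccPbb => ccbKbb   [P ::= b K]
ccbKbb => ccbbKbbb   [K ::= b K b]
ccbbKbbb => ccbbbKbbbb   [K ::= b K b]
ccbbbKbbbb => ccbbbbKbbbbb   [K ::= b K b]
ccbbbbKbbbbb => ccbbbbbKbbbbbb   [K ::= b K b]
ccbbbbbKbbbbbb => ccbbbbbbKbbbbbbb   [K ::= b K b]
ccbbbbbbKbbbbbbb => ccbbbbbbbKbbbbbbbb   [K ::= b K b]
ccbbbbbbbKbbbbbbbb => ccbbbbbbbbKbbbbbbbbb   [K ::= b K b]
ccbbbbbbbbKbbbbbbbbb => ccbbbbbbbbbKbbbbbbbbbb   [K ::= b K b]
ccbbbbbbbbbKbbbbbbbbbb => ccbbbbbbbbbvbbbbbbbbbb   [K ::= v]

P => cPb => ccPbb => ccbKbb => ccbbKbbb => ccbbbKbbbb => ccbbbbKbbbbb => ccbbbbbKbbbbbb => ccbbbbbbKbbbbbbb => ccbbbbbbbKbbbbbbbb => ccbbbbbbbbKbbbbbbbbb => ccbbbbbbbbbKbbbbbbbbbb => ccbbbbbbbbbvbbbbbbbbbb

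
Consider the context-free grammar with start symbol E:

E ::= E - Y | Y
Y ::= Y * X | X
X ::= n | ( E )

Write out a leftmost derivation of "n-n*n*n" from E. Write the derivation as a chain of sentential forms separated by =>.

E=>E-Y=>Y-Y=>X-Y=>n-Y=>n-Y*X=>n-Y*X*X=>n-X*X*X=>n-n*X*X=>n-n*n*X=>n-n*n*n

E => E-Y   [E ::= E - Y]
E-Y => Y-Y   [E ::= Y]
Y-Y => X-Y   [Y ::= X]
X-Y => n-Y   [X ::= n]
n-Y => n-Y*X   [Y ::= Y * X]
n-Y*X => n-Y*X*X   [Y ::= Y * X]
n-Y*X*X => n-X*X*X   [Y ::= X]
n-X*X*X => n-n*X*X   [X ::= n]
n-n*X*X => n-n*n*X   [X ::= n]
n-n*n*X => n-n*n*n   [X ::= n]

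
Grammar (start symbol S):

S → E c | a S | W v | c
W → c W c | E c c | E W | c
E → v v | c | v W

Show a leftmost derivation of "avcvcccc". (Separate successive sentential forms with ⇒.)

S ⇒ aS ⇒ aEc ⇒ avWc ⇒ avcWcc ⇒ avcEWcc ⇒ avcvWWcc ⇒ avcvcWcc ⇒ avcvcccc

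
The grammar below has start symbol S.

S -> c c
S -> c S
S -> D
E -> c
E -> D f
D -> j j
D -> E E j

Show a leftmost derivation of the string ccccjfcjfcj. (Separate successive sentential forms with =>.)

S => cS => ccS => ccD => ccEEj => ccDfEj => ccEEjfEj => ccDfEjfEj => ccEEjfEjfEj => cccEjfEjfEj => ccccjfEjfEj => ccccjfcjfEj => ccccjfcjfcj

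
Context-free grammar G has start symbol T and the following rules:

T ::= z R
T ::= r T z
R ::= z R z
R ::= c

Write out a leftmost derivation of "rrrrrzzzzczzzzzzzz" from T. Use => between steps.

T => rTz   [T ::= r T z]
rTz => rrTzz   [T ::= r T z]
rrTzz => rrrTzzz   [T ::= r T z]
rrrTzzz => rrrrTzzzz   [T ::= r T z]
rrrrTzzzz => rrrrrTzzzzz   [T ::= r T z]
rrrrrTzzzzz => rrrrrzRzzzzz   [T ::= z R]
rrrrrzRzzzzz => rrrrrzzRzzzzzz   [R ::= z R z]
rrrrrzzRzzzzzz => rrrrrzzzRzzzzzzz   [R ::= z R z]
rrrrrzzzRzzzzzzz => rrrrrzzzzRzzzzzzzz   [R ::= z R z]
rrrrrzzzzRzzzzzzzz => rrrrrzzzzczzzzzzzz   [R ::= c]

T => rTz => rrTzz => rrrTzzz => rrrrTzzzz => rrrrrTzzzzz => rrrrrzRzzzzz => rrrrrzzRzzzzzz => rrrrrzzzRzzzzzzz => rrrrrzzzzRzzzzzzzz => rrrrrzzzzczzzzzzzz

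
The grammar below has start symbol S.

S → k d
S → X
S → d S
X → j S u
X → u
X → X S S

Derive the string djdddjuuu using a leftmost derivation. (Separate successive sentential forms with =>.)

S => dS   [S → d S]
dS => dX   [S → X]
dX => djSu   [X → j S u]
djSu => djdSu   [S → d S]
djdSu => djddSu   [S → d S]
djddSu => djdddSu   [S → d S]
djdddSu => djdddXu   [S → X]
djdddXu => djdddjSuu   [X → j S u]
djdddjSuu => djdddjXuu   [S → X]
djdddjXuu => djdddjuuu   [X → u]

S => dS => dX => djSu => djdSu => djddSu => djdddSu => djdddXu => djdddjSuu => djdddjXuu => djdddjuuu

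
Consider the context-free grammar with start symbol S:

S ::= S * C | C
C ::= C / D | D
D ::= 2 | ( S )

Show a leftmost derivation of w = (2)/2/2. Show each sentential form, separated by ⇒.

S ⇒ C ⇒ C/D ⇒ C/D/D ⇒ D/D/D ⇒ (S)/D/D ⇒ (C)/D/D ⇒ (D)/D/D ⇒ (2)/D/D ⇒ (2)/2/D ⇒ (2)/2/2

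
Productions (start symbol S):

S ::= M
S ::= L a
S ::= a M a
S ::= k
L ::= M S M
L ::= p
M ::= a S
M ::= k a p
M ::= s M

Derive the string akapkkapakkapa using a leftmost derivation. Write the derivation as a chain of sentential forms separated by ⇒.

S⇒La⇒MSMa⇒aSSMa⇒aLaSMa⇒aMSMaSMa⇒akapSMaSMa⇒akapkMaSMa⇒akapkkapaSMa⇒akapkkapakMa⇒akapkkapakkapa

S ⇒ La   [S ::= L a]
La ⇒ MSMa   [L ::= M S M]
MSMa ⇒ aSSMa   [M ::= a S]
aSSMa ⇒ aLaSMa   [S ::= L a]
aLaSMa ⇒ aMSMaSMa   [L ::= M S M]
aMSMaSMa ⇒ akapSMaSMa   [M ::= k a p]
akapSMaSMa ⇒ akapkMaSMa   [S ::= k]
akapkMaSMa ⇒ akapkkapaSMa   [M ::= k a p]
akapkkapaSMa ⇒ akapkkapakMa   [S ::= k]
akapkkapakMa ⇒ akapkkapakkapa   [M ::= k a p]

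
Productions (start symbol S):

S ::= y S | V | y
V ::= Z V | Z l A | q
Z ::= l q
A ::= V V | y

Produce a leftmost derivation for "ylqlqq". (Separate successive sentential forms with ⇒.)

S ⇒ yS   [S ::= y S]
yS ⇒ yV   [S ::= V]
yV ⇒ yZV   [V ::= Z V]
yZV ⇒ ylqV   [Z ::= l q]
ylqV ⇒ ylqZV   [V ::= Z V]
ylqZV ⇒ ylqlqV   [Z ::= l q]
ylqlqV ⇒ ylqlqq   [V ::= q]

S ⇒ yS ⇒ yV ⇒ yZV ⇒ ylqV ⇒ ylqZV ⇒ ylqlqV ⇒ ylqlqq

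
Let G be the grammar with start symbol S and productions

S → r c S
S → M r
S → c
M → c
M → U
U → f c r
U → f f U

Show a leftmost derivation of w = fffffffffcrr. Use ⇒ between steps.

S ⇒ Mr ⇒ Ur ⇒ ffUr ⇒ ffffUr ⇒ ffffffUr ⇒ ffffffffUr ⇒ fffffffffcrr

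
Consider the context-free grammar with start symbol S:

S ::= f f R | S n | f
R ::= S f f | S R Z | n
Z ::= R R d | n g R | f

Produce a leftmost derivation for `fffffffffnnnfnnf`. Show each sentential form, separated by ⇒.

S⇒ffR⇒ffSRZ⇒ffSnRZ⇒ffffRnRZ⇒ffffSRZnRZ⇒ffffSnRZnRZ⇒ffffSnnRZnRZ⇒ffffffRnnRZnRZ⇒ffffffSffnnRZnRZ⇒fffffffffnnRZnRZ⇒fffffffffnnnZnRZ⇒fffffffffnnnfnRZ⇒fffffffffnnnfnnZ⇒fffffffffnnnfnnf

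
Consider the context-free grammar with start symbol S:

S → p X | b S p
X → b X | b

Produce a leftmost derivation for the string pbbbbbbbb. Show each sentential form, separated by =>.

S => pX   [S → p X]
pX => pbX   [X → b X]
pbX => pbbX   [X → b X]
pbbX => pbbbX   [X → b X]
pbbbX => pbbbbX   [X → b X]
pbbbbX => pbbbbbX   [X → b X]
pbbbbbX => pbbbbbbX   [X → b X]
pbbbbbbX => pbbbbbbbX   [X → b X]
pbbbbbbbX => pbbbbbbbb   [X → b]

S => pX => pbX => pbbX => pbbbX => pbbbbX => pbbbbbX => pbbbbbbX => pbbbbbbbX => pbbbbbbbb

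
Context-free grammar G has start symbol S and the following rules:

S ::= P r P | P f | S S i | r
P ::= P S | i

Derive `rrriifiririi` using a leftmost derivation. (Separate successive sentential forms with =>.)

S => SSi => rSi => rSSii => rSSiSii => rSSiSiSii => rSSiSiSiSii => rrSiSiSiSii => rrriSiSiSii => rrriPfiSiSii => rrriifiSiSii => rrriifiriSii => rrriifiririi

S => SSi   [S ::= S S i]
SSi => rSi   [S ::= r]
rSi => rSSii   [S ::= S S i]
rSSii => rSSiSii   [S ::= S S i]
rSSiSii => rSSiSiSii   [S ::= S S i]
rSSiSiSii => rSSiSiSiSii   [S ::= S S i]
rSSiSiSiSii => rrSiSiSiSii   [S ::= r]
rrSiSiSiSii => rrriSiSiSii   [S ::= r]
rrriSiSiSii => rrriPfiSiSii   [S ::= P f]
rrriPfiSiSii => rrriifiSiSii   [P ::= i]
rrriifiSiSii => rrriifiriSii   [S ::= r]
rrriifiriSii => rrriifiririi   [S ::= r]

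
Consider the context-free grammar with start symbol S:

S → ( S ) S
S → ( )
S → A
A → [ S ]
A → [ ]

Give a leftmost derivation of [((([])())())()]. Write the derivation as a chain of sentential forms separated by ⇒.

S ⇒ A   [S → A]
A ⇒ [S]   [A → [ S ]]
[S] ⇒ [(S)S]   [S → ( S ) S]
[(S)S] ⇒ [((S)S)S]   [S → ( S ) S]
[((S)S)S] ⇒ [(((S)S)S)S]   [S → ( S ) S]
[(((S)S)S)S] ⇒ [(((A)S)S)S]   [S → A]
[(((A)S)S)S] ⇒ [((([])S)S)S]   [A → [ ]]
[((([])S)S)S] ⇒ [((([])())S)S]   [S → ( )]
[((([])())S)S] ⇒ [((([])())())S]   [S → ( )]
[((([])())())S] ⇒ [((([])())())()]   [S → ( )]

S ⇒ A ⇒ [S] ⇒ [(S)S] ⇒ [((S)S)S] ⇒ [(((S)S)S)S] ⇒ [(((A)S)S)S] ⇒ [((([])S)S)S] ⇒ [((([])())S)S] ⇒ [((([])())())S] ⇒ [((([])())())()]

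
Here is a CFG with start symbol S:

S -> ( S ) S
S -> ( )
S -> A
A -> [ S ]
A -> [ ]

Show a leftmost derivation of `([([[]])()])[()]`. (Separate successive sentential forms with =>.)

S=>(S)S=>(A)S=>([S])S=>([(S)S])S=>([(A)S])S=>([([S])S])S=>([([A])S])S=>([([[]])S])S=>([([[]])()])S=>([([[]])()])A=>([([[]])()])[S]=>([([[]])()])[()]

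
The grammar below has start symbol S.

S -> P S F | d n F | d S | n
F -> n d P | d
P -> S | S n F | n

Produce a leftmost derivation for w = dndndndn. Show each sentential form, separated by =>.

S => dS => dPSF => dnSF => dndnFF => dndndF => dndndndP => dndndndS => dndndndn

S => dS   [S -> d S]
dS => dPSF   [S -> P S F]
dPSF => dnSF   [P -> n]
dnSF => dndnFF   [S -> d n F]
dndnFF => dndndF   [F -> d]
dndndF => dndndndP   [F -> n d P]
dndndndP => dndndndS   [P -> S]
dndndndS => dndndndn   [S -> n]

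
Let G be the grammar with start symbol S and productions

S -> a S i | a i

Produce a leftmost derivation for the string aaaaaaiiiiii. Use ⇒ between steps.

S ⇒ aSi   [S -> a S i]
aSi ⇒ aaSii   [S -> a S i]
aaSii ⇒ aaaSiii   [S -> a S i]
aaaSiii ⇒ aaaaSiiii   [S -> a S i]
aaaaSiiii ⇒ aaaaaSiiiii   [S -> a S i]
aaaaaSiiiii ⇒ aaaaaaiiiiii   [S -> a i]

S ⇒ aSi ⇒ aaSii ⇒ aaaSiii ⇒ aaaaSiiii ⇒ aaaaaSiiiii ⇒ aaaaaaiiiiii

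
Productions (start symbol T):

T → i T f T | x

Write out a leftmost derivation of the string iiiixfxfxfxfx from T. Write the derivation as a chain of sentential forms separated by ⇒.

T ⇒ iTfT   [T → i T f T]
iTfT ⇒ iiTfTfT   [T → i T f T]
iiTfTfT ⇒ iiiTfTfTfT   [T → i T f T]
iiiTfTfTfT ⇒ iiiiTfTfTfTfT   [T → i T f T]
iiiiTfTfTfTfT ⇒ iiiixfTfTfTfT   [T → x]
iiiixfTfTfTfT ⇒ iiiixfxfTfTfT   [T → x]
iiiixfxfTfTfT ⇒ iiiixfxfxfTfT   [T → x]
iiiixfxfxfTfT ⇒ iiiixfxfxfxfT   [T → x]
iiiixfxfxfxfT ⇒ iiiixfxfxfxfx   [T → x]

T ⇒ iTfT ⇒ iiTfTfT ⇒ iiiTfTfTfT ⇒ iiiiTfTfTfTfT ⇒ iiiixfTfTfTfT ⇒ iiiixfxfTfTfT ⇒ iiiixfxfxfTfT ⇒ iiiixfxfxfxfT ⇒ iiiixfxfxfxfx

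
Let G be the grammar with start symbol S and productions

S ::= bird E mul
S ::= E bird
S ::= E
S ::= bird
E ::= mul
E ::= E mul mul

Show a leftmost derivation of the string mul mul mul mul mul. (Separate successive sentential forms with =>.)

S => E => E mul mul => E mul mul mul mul => mul mul mul mul mul

S => E   [S ::= E]
E => E mul mul   [E ::= E mul mul]
E mul mul => E mul mul mul mul   [E ::= E mul mul]
E mul mul mul mul => mul mul mul mul mul   [E ::= mul]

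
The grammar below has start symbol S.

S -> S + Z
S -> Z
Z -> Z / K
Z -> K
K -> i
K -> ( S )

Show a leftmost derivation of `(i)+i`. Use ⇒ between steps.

S ⇒ S+Z ⇒ Z+Z ⇒ K+Z ⇒ (S)+Z ⇒ (Z)+Z ⇒ (K)+Z ⇒ (i)+Z ⇒ (i)+K ⇒ (i)+i

S ⇒ S+Z   [S -> S + Z]
S+Z ⇒ Z+Z   [S -> Z]
Z+Z ⇒ K+Z   [Z -> K]
K+Z ⇒ (S)+Z   [K -> ( S )]
(S)+Z ⇒ (Z)+Z   [S -> Z]
(Z)+Z ⇒ (K)+Z   [Z -> K]
(K)+Z ⇒ (i)+Z   [K -> i]
(i)+Z ⇒ (i)+K   [Z -> K]
(i)+K ⇒ (i)+i   [K -> i]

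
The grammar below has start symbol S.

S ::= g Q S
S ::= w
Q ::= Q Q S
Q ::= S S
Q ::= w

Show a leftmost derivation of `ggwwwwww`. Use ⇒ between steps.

S ⇒ gQS ⇒ gQQSS ⇒ gSSQSS ⇒ ggQSSQSS ⇒ ggwSSQSS ⇒ ggwwSQSS ⇒ ggwwwQSS ⇒ ggwwwwSS ⇒ ggwwwwwS ⇒ ggwwwwww

S ⇒ gQS   [S ::= g Q S]
gQS ⇒ gQQSS   [Q ::= Q Q S]
gQQSS ⇒ gSSQSS   [Q ::= S S]
gSSQSS ⇒ ggQSSQSS   [S ::= g Q S]
ggQSSQSS ⇒ ggwSSQSS   [Q ::= w]
ggwSSQSS ⇒ ggwwSQSS   [S ::= w]
ggwwSQSS ⇒ ggwwwQSS   [S ::= w]
ggwwwQSS ⇒ ggwwwwSS   [Q ::= w]
ggwwwwSS ⇒ ggwwwwwS   [S ::= w]
ggwwwwwS ⇒ ggwwwwww   [S ::= w]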